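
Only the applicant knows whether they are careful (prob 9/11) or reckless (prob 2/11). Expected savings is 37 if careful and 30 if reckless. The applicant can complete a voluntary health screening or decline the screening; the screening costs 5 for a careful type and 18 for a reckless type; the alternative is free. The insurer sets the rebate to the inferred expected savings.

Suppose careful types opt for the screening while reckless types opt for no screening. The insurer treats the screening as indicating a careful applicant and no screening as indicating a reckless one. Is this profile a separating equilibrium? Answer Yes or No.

Under these beliefs, the screening earns rebate 37 and no screening earns rebate 30.
careful: the screening nets 37 − 5 = 32; no screening nets 30. careful prefers the screening.
reckless: the screening nets 37 − 18 = 19; no screening nets 30. reckless prefers no screening.
Neither type deviates, so the separating profile is an equilibrium.

Yes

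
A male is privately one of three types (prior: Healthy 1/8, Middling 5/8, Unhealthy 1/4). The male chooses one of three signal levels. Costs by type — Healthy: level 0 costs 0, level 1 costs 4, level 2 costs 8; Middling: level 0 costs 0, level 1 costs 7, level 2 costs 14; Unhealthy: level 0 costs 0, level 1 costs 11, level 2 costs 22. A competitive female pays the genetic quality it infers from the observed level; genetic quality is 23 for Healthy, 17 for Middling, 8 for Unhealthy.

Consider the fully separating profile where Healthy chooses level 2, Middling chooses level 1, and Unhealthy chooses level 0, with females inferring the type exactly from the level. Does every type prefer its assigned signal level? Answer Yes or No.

Separating mating payoffs: level 2 → 23, level 1 → 17, level 0 → 8.
Healthy (assigned level 2): level 0: 8 − 0 = 8; level 1: 17 − 4 = 13; level 2: 23 − 8 = 15. Healthy stays.
Middling (assigned level 1): level 0: 8 − 0 = 8; level 1: 17 − 7 = 10; level 2: 23 − 14 = 9. Middling stays.
Unhealthy (assigned level 0): level 0: 8 − 0 = 8; level 1: 17 − 11 = 6; level 2: 23 − 22 = 1. Unhealthy stays.
Every type prefers its assigned level; separation holds.

Yes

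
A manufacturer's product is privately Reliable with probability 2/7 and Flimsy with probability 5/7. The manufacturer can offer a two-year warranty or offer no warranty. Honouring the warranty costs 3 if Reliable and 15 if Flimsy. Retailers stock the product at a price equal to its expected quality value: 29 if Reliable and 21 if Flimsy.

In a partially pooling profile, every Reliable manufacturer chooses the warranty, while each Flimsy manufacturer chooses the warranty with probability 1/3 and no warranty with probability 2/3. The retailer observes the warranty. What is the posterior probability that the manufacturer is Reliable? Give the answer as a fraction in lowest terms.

6/11

P(the warranty) = (2/7)·1 + (5/7)·(1/3) = 11/21.
By Bayes' rule, P(Reliable | the warranty) = (2/7) / (11/21) = 6/11.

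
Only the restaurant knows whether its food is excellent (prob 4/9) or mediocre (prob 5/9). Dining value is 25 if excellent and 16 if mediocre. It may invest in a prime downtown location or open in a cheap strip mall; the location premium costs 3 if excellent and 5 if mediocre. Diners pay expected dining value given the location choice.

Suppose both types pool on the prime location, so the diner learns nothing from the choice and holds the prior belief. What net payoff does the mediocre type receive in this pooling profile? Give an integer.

Pooled price premium = 4/9·25 + 5/9·16 = 20.
mediocre pays cost 5 for the prime location, so net payoff = 20 − 5 = 15.

15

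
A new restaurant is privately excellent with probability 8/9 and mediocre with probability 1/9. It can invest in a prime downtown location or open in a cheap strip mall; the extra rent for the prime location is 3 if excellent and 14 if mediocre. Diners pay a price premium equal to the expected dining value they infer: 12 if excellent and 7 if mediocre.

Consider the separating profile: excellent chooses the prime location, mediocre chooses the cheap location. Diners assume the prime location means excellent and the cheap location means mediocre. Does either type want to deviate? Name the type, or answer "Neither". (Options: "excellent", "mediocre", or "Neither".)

Neither

The prime location pays 12; the cheap location pays 7.
excellent: assigned the prime location, nets 12 − 3 = 9; deviating to the cheap location nets 7.
mediocre: assigned the cheap location, nets 7; deviating to the prime location nets 12 − 14 = -2.
Both types strictly prefer their assigned action; no profitable deviation.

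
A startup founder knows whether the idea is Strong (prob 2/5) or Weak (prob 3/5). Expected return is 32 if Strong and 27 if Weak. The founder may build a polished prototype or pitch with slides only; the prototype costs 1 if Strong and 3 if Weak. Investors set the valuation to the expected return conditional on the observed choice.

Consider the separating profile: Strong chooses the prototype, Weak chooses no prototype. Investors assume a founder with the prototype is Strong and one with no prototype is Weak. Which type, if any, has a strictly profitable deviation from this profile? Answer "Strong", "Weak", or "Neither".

Weak

The prototype pays 32; no prototype pays 27.
Strong: assigned the prototype, nets 32 − 1 = 31; deviating to no prototype nets 27.
Weak: assigned no prototype, nets 27; deviating to the prototype nets 32 − 3 = 29.
The Weak type gains 2 by deviating.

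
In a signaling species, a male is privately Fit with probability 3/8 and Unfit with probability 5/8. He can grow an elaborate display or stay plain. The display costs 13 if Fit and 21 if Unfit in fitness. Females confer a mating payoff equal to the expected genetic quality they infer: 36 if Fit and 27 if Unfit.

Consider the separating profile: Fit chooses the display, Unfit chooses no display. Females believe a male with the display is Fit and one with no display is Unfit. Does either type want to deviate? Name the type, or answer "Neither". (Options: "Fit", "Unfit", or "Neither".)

The display pays 36; no display pays 27.
Fit: assigned the display, nets 36 − 13 = 23; deviating to no display nets 27.
Unfit: assigned no display, nets 27; deviating to the display nets 36 − 21 = 15.
The Fit type gains 4 by deviating.

Fit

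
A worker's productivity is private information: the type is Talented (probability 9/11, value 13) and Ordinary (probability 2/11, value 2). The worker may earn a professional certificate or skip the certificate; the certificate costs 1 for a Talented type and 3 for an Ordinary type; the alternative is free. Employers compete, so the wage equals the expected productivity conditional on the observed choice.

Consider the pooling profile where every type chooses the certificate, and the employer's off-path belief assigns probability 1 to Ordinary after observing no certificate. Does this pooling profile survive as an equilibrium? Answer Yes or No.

Yes

On path, the employer holds the prior and pays 9/11·13 + 2/11·2 = 11. Off path (no certificate), believing Ordinary, it pays 2.
Talented: the certificate nets 11 − 1 = 10; no certificate nets 2. Talented stays.
Ordinary: the certificate nets 11 − 3 = 8; no certificate nets 2. Ordinary stays.
No type deviates, so pooling is sustained.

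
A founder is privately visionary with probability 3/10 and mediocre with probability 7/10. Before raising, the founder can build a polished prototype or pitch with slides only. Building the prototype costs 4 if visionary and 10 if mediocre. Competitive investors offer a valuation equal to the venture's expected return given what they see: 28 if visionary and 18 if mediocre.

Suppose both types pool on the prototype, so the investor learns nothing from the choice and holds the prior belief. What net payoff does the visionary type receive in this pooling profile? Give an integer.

17

Pooled valuation = 3/10·28 + 7/10·18 = 21.
visionary pays cost 4 for the prototype, so net payoff = 21 − 4 = 17.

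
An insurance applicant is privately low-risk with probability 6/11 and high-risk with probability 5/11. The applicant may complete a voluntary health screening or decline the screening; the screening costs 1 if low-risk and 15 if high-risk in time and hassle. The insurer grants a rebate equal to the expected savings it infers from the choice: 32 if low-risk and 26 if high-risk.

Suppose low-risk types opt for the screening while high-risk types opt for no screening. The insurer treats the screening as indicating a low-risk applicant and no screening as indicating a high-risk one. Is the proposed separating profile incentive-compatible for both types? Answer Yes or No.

Under these beliefs, the screening earns rebate 32 and no screening earns rebate 26.
low-risk: the screening nets 32 − 1 = 31; no screening nets 26. low-risk prefers the screening.
high-risk: the screening nets 32 − 15 = 17; no screening nets 26. high-risk prefers no screening.
Neither type deviates, so the separating profile is an equilibrium.

Yes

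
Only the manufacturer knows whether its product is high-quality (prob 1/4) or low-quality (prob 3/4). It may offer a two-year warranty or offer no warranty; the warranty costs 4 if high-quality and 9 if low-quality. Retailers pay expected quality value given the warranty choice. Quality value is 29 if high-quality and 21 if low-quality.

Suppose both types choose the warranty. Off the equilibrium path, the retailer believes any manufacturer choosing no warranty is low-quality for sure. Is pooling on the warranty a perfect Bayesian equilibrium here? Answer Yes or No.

On path, the retailer holds the prior and pays 1/4·29 + 3/4·21 = 23. Off path (no warranty), believing low-quality, it pays 21.
high-quality: the warranty nets 23 − 4 = 19; no warranty nets 21. high-quality would deviate.
low-quality: the warranty nets 23 − 9 = 14; no warranty nets 21. low-quality would deviate.
A type deviates, so pooling fails.

No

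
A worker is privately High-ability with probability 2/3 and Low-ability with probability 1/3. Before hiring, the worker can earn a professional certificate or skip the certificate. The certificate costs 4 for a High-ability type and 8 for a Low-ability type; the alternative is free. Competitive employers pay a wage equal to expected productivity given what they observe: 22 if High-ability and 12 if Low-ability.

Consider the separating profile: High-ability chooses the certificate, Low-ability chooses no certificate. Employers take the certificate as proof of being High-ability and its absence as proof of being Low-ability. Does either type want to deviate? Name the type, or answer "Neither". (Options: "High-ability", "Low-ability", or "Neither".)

The certificate pays 22; no certificate pays 12.
High-ability: assigned the certificate, nets 22 − 4 = 18; deviating to no certificate nets 12.
Low-ability: assigned no certificate, nets 12; deviating to the certificate nets 22 − 8 = 14.
The Low-ability type gains 2 by deviating.

Low-ability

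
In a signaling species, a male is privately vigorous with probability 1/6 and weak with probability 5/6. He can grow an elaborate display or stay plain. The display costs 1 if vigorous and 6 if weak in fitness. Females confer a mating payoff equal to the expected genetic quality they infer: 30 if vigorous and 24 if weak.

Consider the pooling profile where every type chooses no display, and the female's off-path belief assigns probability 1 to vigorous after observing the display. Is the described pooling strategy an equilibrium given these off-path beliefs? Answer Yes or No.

No

On path, the female holds the prior and pays 1/6·30 + 5/6·24 = 25. Off path (the display), believing vigorous, it pays 30.
vigorous: no display nets 25; the display nets 30 − 1 = 29. vigorous would deviate.
weak: no display nets 25; the display nets 30 − 6 = 24. weak stays.
A type deviates, so pooling fails.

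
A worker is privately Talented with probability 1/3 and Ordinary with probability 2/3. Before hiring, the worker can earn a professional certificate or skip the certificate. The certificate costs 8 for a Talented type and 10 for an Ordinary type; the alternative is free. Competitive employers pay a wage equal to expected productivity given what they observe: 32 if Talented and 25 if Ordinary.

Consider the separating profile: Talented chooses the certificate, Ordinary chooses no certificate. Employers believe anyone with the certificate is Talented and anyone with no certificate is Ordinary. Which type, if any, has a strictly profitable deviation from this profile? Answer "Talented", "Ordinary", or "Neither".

Talented

The certificate pays 32; no certificate pays 25.
Talented: assigned the certificate, nets 32 − 8 = 24; deviating to no certificate nets 25.
Ordinary: assigned no certificate, nets 25; deviating to the certificate nets 32 − 10 = 22.
The Talented type gains 1 by deviating.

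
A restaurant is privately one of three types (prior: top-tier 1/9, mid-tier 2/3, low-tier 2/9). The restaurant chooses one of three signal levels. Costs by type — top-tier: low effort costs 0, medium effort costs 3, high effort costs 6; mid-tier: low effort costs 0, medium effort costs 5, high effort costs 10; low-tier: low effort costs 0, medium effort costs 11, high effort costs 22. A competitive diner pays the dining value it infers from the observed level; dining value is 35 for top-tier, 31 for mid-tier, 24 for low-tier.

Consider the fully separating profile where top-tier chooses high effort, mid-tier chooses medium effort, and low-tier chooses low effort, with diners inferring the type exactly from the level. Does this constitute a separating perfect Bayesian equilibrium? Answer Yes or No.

Separating price premiums: high effort → 35, medium effort → 31, low effort → 24.
top-tier (assigned high effort): low effort: 24 − 0 = 24; medium effort: 31 − 3 = 28; high effort: 35 − 6 = 29. top-tier stays.
mid-tier (assigned medium effort): low effort: 24 − 0 = 24; medium effort: 31 − 5 = 26; high effort: 35 − 10 = 25. mid-tier stays.
low-tier (assigned low effort): low effort: 24 − 0 = 24; medium effort: 31 − 11 = 20; high effort: 35 − 22 = 13. low-tier stays.
Every type prefers its assigned level; separation holds.

Yes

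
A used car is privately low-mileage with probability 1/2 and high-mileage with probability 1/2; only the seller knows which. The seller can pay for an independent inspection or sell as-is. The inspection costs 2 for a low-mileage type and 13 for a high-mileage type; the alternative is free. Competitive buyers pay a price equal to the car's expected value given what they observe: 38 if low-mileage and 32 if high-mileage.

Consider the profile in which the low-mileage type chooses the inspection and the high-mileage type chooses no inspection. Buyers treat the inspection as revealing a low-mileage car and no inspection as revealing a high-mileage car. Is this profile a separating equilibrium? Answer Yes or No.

Yes

Under these beliefs, the inspection earns price 38 and no inspection earns price 32.
low-mileage: the inspection nets 38 − 2 = 36; no inspection nets 32. low-mileage prefers the inspection.
high-mileage: the inspection nets 38 − 13 = 25; no inspection nets 32. high-mileage prefers no inspection.
Neither type deviates, so the separating profile is an equilibrium.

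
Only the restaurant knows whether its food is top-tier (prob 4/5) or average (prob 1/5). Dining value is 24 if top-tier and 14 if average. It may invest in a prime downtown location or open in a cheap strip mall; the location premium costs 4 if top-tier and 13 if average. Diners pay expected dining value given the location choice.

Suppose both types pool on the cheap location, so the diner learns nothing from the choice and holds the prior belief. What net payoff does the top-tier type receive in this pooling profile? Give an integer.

22

Pooled price premium = 4/5·24 + 1/5·14 = 22.
top-tier pays no cost for the cheap location, so net payoff = 22.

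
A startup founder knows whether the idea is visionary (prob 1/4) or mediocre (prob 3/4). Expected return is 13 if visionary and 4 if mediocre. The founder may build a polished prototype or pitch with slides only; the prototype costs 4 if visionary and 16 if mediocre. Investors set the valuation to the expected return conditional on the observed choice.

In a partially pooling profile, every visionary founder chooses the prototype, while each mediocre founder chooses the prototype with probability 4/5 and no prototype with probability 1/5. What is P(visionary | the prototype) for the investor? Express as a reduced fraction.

P(the prototype) = (1/4)·1 + (3/4)·(4/5) = 17/20.
By Bayes' rule, P(visionary | the prototype) = (1/4) / (17/20) = 5/17.

5/17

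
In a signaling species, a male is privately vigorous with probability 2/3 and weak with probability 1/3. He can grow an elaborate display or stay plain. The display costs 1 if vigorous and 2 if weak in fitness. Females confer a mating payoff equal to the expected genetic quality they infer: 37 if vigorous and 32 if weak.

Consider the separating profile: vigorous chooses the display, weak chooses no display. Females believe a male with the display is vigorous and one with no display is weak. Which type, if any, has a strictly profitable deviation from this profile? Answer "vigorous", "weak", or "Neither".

The display pays 37; no display pays 32.
vigorous: assigned the display, nets 37 − 1 = 36; deviating to no display nets 32.
weak: assigned no display, nets 32; deviating to the display nets 37 − 2 = 35.
The weak type gains 3 by deviating.

weak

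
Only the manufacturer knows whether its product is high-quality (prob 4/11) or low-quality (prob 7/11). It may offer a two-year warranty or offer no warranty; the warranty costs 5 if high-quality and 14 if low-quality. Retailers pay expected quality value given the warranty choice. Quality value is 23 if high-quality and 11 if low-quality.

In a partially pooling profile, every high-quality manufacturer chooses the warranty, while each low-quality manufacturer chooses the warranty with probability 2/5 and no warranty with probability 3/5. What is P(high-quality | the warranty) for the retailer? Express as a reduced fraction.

10/17

P(the warranty) = (4/11)·1 + (7/11)·(2/5) = 34/55.
By Bayes' rule, P(high-quality | the warranty) = (4/11) / (34/55) = 10/17.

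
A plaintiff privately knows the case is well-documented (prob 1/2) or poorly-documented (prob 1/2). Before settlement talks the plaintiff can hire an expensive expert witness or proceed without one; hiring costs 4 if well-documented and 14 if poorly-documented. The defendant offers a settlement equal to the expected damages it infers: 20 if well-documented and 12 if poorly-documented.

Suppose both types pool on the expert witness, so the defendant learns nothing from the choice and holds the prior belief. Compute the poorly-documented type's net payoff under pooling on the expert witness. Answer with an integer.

2

Pooled settlement = 1/2·20 + 1/2·12 = 16.
poorly-documented pays cost 14 for the expert witness, so net payoff = 16 − 14 = 2.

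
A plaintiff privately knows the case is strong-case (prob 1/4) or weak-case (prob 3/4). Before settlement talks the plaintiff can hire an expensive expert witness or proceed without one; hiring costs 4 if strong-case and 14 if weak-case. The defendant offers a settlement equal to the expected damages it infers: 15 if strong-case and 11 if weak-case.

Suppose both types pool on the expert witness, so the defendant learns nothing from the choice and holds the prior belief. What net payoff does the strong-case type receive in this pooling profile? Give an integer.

8

Pooled settlement = 1/4·15 + 3/4·11 = 12.
strong-case pays cost 4 for the expert witness, so net payoff = 12 − 4 = 8.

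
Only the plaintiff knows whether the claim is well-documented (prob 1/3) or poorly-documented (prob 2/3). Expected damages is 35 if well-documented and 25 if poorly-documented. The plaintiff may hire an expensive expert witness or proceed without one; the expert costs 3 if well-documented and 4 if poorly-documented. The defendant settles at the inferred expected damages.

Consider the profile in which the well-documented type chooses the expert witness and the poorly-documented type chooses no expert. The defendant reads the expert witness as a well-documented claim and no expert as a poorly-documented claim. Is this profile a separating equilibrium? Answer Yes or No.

No

Under these beliefs, the expert witness earns settlement 35 and no expert earns settlement 25.
well-documented: the expert witness nets 35 − 3 = 32; no expert nets 25. well-documented prefers the expert witness.
poorly-documented: the expert witness nets 35 − 4 = 31; no expert nets 25. poorly-documented would deviate to the expert witness.
poorly-documented has a profitable deviation, so the profile is not an equilibrium.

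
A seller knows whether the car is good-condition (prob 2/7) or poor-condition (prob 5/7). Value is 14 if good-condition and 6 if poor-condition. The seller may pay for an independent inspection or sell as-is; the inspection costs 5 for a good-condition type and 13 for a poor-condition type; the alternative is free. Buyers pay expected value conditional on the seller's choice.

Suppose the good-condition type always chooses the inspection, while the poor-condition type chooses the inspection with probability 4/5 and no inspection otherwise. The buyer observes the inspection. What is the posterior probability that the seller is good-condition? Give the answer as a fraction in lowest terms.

P(the inspection) = (2/7)·1 + (5/7)·(4/5) = 6/7.
By Bayes' rule, P(good-condition | the inspection) = (2/7) / (6/7) = 1/3.

1/3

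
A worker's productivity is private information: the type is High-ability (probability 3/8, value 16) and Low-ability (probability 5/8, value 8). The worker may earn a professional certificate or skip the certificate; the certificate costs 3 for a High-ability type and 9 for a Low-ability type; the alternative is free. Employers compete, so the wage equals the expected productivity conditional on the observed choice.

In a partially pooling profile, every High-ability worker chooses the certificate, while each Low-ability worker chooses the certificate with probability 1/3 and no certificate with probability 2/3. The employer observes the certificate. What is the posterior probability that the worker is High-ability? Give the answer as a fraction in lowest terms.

P(the certificate) = (3/8)·1 + (5/8)·(1/3) = 7/12.
By Bayes' rule, P(High-ability | the certificate) = (3/8) / (7/12) = 9/14.

9/14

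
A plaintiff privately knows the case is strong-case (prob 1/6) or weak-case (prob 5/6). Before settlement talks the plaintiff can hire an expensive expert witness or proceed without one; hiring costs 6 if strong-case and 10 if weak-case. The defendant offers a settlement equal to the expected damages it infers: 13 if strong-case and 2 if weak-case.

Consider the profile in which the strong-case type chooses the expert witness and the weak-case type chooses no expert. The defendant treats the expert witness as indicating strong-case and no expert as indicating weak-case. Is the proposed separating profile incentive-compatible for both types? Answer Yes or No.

No

Under these beliefs, the expert witness earns settlement 13 and no expert earns settlement 2.
strong-case: the expert witness nets 13 − 6 = 7; no expert nets 2. strong-case prefers the expert witness.
weak-case: the expert witness nets 13 − 10 = 3; no expert nets 2. weak-case would deviate to the expert witness.
weak-case has a profitable deviation, so the profile is not an equilibrium.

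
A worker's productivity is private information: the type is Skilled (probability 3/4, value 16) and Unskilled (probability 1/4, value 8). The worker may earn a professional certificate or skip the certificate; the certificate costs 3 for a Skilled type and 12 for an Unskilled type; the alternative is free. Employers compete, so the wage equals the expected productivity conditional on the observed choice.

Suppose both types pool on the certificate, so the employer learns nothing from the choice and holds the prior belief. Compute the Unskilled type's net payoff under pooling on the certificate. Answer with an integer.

Pooled wage = 3/4·16 + 1/4·8 = 14.
Unskilled pays cost 12 for the certificate, so net payoff = 14 − 12 = 2.

2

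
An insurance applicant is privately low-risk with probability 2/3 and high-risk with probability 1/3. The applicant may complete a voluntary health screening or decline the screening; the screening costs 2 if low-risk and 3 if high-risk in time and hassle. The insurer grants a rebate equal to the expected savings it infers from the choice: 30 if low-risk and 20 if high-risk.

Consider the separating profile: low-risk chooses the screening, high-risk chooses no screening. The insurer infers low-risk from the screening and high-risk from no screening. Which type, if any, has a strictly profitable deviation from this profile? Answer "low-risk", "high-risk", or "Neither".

The screening pays 30; no screening pays 20.
low-risk: assigned the screening, nets 30 − 2 = 28; deviating to no screening nets 20.
high-risk: assigned no screening, nets 20; deviating to the screening nets 30 − 3 = 27.
The high-risk type gains 7 by deviating.

high-risk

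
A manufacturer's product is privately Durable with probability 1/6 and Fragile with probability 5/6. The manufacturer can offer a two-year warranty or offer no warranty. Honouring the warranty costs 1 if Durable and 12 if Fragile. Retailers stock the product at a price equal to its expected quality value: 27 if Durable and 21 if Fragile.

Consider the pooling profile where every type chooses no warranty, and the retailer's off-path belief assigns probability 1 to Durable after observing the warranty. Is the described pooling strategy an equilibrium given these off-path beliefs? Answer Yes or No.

No

On path, the retailer holds the prior and pays 1/6·27 + 5/6·21 = 22. Off path (the warranty), believing Durable, it pays 27.
Durable: no warranty nets 22; the warranty nets 27 − 1 = 26. Durable would deviate.
Fragile: no warranty nets 22; the warranty nets 27 − 12 = 15. Fragile stays.
A type deviates, so pooling fails.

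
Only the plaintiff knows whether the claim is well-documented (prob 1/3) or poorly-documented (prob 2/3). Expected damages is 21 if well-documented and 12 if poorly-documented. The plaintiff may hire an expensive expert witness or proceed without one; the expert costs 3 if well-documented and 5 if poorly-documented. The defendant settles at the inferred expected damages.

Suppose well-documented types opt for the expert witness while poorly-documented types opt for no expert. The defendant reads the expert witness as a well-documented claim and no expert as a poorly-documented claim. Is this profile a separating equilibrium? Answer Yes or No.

No

Under these beliefs, the expert witness earns settlement 21 and no expert earns settlement 12.
well-documented: the expert witness nets 21 − 3 = 18; no expert nets 12. well-documented prefers the expert witness.
poorly-documented: the expert witness nets 21 − 5 = 16; no expert nets 12. poorly-documented would deviate to the expert witness.
poorly-documented has a profitable deviation, so the profile is not an equilibrium.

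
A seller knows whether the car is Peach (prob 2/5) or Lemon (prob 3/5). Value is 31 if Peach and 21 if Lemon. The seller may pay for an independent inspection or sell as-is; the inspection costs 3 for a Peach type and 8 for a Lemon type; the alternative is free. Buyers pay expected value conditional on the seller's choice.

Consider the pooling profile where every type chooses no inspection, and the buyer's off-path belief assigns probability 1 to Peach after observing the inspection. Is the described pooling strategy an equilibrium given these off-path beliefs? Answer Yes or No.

On path, the buyer holds the prior and pays 2/5·31 + 3/5·21 = 25. Off path (the inspection), believing Peach, it pays 31.
Peach: no inspection nets 25; the inspection nets 31 − 3 = 28. Peach would deviate.
Lemon: no inspection nets 25; the inspection nets 31 − 8 = 23. Lemon stays.
A type deviates, so pooling fails.

No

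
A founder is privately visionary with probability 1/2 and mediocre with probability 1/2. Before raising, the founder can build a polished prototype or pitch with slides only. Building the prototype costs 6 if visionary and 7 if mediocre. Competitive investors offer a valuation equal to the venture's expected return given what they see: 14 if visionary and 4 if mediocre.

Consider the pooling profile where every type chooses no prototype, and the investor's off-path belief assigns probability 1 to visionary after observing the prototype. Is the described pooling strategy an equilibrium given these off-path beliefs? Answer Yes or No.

On path, the investor holds the prior and pays 1/2·14 + 1/2·4 = 9. Off path (the prototype), believing visionary, it pays 14.
visionary: no prototype nets 9; the prototype nets 14 − 6 = 8. visionary stays.
mediocre: no prototype nets 9; the prototype nets 14 − 7 = 7. mediocre stays.
No type deviates, so pooling is sustained.

Yes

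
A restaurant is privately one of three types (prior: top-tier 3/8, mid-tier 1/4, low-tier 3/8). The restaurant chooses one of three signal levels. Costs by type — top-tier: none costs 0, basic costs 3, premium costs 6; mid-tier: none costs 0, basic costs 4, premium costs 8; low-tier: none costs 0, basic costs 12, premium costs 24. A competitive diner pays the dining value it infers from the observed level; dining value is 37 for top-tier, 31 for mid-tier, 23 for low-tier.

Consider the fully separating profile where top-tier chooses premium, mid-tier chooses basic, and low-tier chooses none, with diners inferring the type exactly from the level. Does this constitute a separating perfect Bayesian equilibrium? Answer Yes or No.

No

Separating price premiums: premium → 37, basic → 31, none → 23.
top-tier (assigned premium): none: 23 − 0 = 23; basic: 31 − 3 = 28; premium: 37 − 6 = 31. top-tier stays.
mid-tier (assigned basic): none: 23 − 0 = 23; basic: 31 − 4 = 27; premium: 37 − 8 = 29. mid-tier prefers premium.
low-tier (assigned none): none: 23 − 0 = 23; basic: 31 − 12 = 19; premium: 37 − 24 = 13. low-tier stays.
At least one type deviates; the separating profile fails.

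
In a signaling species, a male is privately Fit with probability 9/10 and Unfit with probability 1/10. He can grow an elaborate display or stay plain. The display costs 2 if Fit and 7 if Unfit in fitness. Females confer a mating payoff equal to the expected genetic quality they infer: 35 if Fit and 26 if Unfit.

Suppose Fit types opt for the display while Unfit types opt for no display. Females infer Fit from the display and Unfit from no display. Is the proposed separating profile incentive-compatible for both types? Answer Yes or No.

Under these beliefs, the display earns mating payoff 35 and no display earns mating payoff 26.
Fit: the display nets 35 − 2 = 33; no display nets 26. Fit prefers the display.
Unfit: the display nets 35 − 7 = 28; no display nets 26. Unfit would deviate to the display.
Unfit has a profitable deviation, so the profile is not an equilibrium.

No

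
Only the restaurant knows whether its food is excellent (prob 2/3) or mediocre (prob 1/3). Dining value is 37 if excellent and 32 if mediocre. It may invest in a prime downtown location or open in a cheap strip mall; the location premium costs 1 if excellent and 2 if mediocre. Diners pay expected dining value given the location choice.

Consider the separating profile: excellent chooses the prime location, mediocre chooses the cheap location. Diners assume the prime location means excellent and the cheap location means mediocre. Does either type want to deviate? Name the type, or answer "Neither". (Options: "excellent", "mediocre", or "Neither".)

mediocre

The prime location pays 37; the cheap location pays 32.
excellent: assigned the prime location, nets 37 − 1 = 36; deviating to the cheap location nets 32.
mediocre: assigned the cheap location, nets 32; deviating to the prime location nets 37 − 2 = 35.
The mediocre type gains 3 by deviating.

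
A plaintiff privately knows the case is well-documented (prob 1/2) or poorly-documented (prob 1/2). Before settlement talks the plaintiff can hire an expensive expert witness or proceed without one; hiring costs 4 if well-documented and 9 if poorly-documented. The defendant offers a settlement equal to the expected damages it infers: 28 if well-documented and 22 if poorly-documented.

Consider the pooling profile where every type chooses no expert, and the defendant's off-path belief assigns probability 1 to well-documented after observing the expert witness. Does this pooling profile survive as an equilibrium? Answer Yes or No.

Yes

On path, the defendant holds the prior and pays 1/2·28 + 1/2·22 = 25. Off path (the expert witness), believing well-documented, it pays 28.
well-documented: no expert nets 25; the expert witness nets 28 − 4 = 24. well-documented stays.
poorly-documented: no expert nets 25; the expert witness nets 28 − 9 = 19. poorly-documented stays.
No type deviates, so pooling is sustained.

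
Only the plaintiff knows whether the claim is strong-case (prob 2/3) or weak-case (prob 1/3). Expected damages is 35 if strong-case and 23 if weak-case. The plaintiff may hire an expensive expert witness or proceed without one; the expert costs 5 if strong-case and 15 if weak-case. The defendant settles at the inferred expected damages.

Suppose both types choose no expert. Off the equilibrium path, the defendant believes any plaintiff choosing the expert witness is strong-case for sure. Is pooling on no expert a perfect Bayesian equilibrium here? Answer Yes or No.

Yes

On path, the defendant holds the prior and pays 2/3·35 + 1/3·23 = 31. Off path (the expert witness), believing strong-case, it pays 35.
strong-case: no expert nets 31; the expert witness nets 35 − 5 = 30. strong-case stays.
weak-case: no expert nets 31; the expert witness nets 35 − 15 = 20. weak-case stays.
No type deviates, so pooling is sustained.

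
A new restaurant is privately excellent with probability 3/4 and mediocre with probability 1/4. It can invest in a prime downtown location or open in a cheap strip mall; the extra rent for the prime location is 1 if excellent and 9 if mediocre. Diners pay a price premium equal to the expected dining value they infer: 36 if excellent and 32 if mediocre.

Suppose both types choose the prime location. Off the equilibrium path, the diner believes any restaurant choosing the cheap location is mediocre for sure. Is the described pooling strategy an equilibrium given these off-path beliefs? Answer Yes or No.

No

On path, the diner holds the prior and pays 3/4·36 + 1/4·32 = 35. Off path (the cheap location), believing mediocre, it pays 32.
excellent: the prime location nets 35 − 1 = 34; the cheap location nets 32. excellent stays.
mediocre: the prime location nets 35 − 9 = 26; the cheap location nets 32. mediocre would deviate.
A type deviates, so pooling fails.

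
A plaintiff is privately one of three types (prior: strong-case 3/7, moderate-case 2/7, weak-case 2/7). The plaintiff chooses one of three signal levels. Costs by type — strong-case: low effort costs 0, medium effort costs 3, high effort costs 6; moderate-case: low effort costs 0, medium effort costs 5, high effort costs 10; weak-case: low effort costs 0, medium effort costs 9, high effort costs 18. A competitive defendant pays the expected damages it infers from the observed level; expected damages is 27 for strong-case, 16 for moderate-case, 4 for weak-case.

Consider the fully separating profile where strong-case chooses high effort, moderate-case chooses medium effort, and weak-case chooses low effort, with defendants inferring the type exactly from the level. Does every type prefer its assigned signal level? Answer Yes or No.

Separating settlements: high effort → 27, medium effort → 16, low effort → 4.
strong-case (assigned high effort): low effort: 4 − 0 = 4; medium effort: 16 − 3 = 13; high effort: 27 − 6 = 21. strong-case stays.
moderate-case (assigned medium effort): low effort: 4 − 0 = 4; medium effort: 16 − 5 = 11; high effort: 27 − 10 = 17. moderate-case prefers high effort.
weak-case (assigned low effort): low effort: 4 − 0 = 4; medium effort: 16 − 9 = 7; high effort: 27 − 18 = 9. weak-case prefers high effort.
At least one type deviates; the separating profile fails.

No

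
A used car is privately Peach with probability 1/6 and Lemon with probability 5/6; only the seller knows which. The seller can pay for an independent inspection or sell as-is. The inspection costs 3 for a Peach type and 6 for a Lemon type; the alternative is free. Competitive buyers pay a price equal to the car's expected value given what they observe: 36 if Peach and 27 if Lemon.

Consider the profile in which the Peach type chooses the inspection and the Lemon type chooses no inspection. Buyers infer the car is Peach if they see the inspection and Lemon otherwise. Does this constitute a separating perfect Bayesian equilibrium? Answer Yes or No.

No

Under these beliefs, the inspection earns price 36 and no inspection earns price 27.
Peach: the inspection nets 36 − 3 = 33; no inspection nets 27. Peach prefers the inspection.
Lemon: the inspection nets 36 − 6 = 30; no inspection nets 27. Lemon would deviate to the inspection.
Lemon has a profitable deviation, so the profile is not an equilibrium.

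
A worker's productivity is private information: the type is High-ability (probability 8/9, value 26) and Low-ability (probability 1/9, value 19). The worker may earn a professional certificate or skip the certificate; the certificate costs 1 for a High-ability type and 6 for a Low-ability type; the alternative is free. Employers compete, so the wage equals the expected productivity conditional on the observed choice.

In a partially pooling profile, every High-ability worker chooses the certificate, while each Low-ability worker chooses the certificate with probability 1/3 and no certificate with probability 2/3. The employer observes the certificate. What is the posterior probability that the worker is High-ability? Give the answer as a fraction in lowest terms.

24/25

P(the certificate) = (8/9)·1 + (1/9)·(1/3) = 25/27.
By Bayes' rule, P(High-ability | the certificate) = (8/9) / (25/27) = 24/25.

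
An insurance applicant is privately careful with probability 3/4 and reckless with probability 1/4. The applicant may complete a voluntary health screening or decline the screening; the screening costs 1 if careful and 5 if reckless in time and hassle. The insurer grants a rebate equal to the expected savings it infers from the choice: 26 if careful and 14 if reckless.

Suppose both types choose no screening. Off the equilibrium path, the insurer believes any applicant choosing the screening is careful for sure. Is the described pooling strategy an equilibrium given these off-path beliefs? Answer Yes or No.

On path, the insurer holds the prior and pays 3/4·26 + 1/4·14 = 23. Off path (the screening), believing careful, it pays 26.
careful: no screening nets 23; the screening nets 26 − 1 = 25. careful would deviate.
reckless: no screening nets 23; the screening nets 26 − 5 = 21. reckless stays.
A type deviates, so pooling fails.

No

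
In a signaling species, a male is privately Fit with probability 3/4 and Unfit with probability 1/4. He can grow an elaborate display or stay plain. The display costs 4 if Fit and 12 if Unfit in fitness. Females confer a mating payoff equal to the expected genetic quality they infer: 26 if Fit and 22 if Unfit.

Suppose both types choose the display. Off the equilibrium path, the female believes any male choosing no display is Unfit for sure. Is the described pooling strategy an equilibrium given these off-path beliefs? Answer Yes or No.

No

On path, the female holds the prior and pays 3/4·26 + 1/4·22 = 25. Off path (no display), believing Unfit, it pays 22.
Fit: the display nets 25 − 4 = 21; no display nets 22. Fit would deviate.
Unfit: the display nets 25 − 12 = 13; no display nets 22. Unfit would deviate.
A type deviates, so pooling fails.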